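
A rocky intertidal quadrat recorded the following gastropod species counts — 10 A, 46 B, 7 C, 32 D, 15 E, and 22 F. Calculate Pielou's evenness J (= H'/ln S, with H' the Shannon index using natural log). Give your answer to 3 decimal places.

0.897

Total N = 10+46+7+32+15+22 = 132, so the proportions are 0.07576, 0.34848, 0.05303, 0.24242, 0.11364, 0.16667 (working shown to 5 dp, full precision carried).
H' = −Σ pᵢ ln pᵢ = −((-0.19547) + (-0.36736) + (-0.15574) + (-0.34353) + (-0.24713) + (-0.29863)) = 1.60786.
With S = 6 species, ln S = 1.79176, so J = 1.60786/1.79176 = 0.89737, i.e. 0.897 to 3 decimal places.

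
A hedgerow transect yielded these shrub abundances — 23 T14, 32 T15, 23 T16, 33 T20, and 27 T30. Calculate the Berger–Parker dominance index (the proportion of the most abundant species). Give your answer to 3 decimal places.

0.239

Total N = 23+32+23+33+27 = 138, so the proportions are 0.16667, 0.23188, 0.16667, 0.23913, 0.19565 (working shown to 5 dp, full precision carried).
The largest proportion is 0.23913, i.e. d = 0.239 to 3 decimal places.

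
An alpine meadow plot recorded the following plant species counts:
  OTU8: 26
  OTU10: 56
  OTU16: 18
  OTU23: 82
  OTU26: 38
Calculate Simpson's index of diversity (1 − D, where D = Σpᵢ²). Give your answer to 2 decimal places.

Total N = 26+56+18+82+38 = 220, so the proportions are 0.1182, 0.2545, 0.0818, 0.3727, 0.1727 (working shown to 4 dp, full precision carried).
D = 0.1182² + 0.2545² + 0.0818² + 0.3727² + 0.1727² = 0.0140 + 0.0648 + 0.0067 + 0.1389 + 0.0298 = 0.2542.
So 1 − D = 0.7458, i.e. 0.75 to 2 decimal places.

0.75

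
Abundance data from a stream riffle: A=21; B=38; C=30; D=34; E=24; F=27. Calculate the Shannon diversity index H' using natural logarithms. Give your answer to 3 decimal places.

1.772

Total N = 21+38+30+34+24+27 = 174, so the proportions are 0.12069, 0.21839, 0.17241, 0.1954, 0.13793, 0.15517 (working shown to 5 dp, full precision carried).
Each pᵢ ln pᵢ term: 0.12069×(-2.11453)=-0.25520, 0.21839×(-1.52147)=-0.33227, 0.17241×(-1.75786)=-0.30308, 0.1954×(-1.63269)=-0.31903, 0.13793×(-1.98100)=-0.27324, 0.15517×(-1.86322)=-0.28912.
Sum = -1.77195, so H' = 1.772.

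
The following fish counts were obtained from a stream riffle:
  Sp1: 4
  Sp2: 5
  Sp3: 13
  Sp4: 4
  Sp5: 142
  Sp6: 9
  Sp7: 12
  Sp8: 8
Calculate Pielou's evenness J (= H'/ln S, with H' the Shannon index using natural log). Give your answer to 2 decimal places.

0.53

Total N = 4+5+13+4+142+9+12+8 = 197, so the proportions are 0.0203, 0.0254, 0.066, 0.0203, 0.7208, 0.0457, 0.0609, 0.0406 (working shown to 4 dp, full precision carried).
H' = −Σ pᵢ ln pᵢ = −((-0.0791) + (-0.0932) + (-0.1794) + (-0.0791) + (-0.2360) + (-0.1410) + (-0.1705) + (-0.1301)) = 1.1084.
With S = 8 species, ln S = 2.0794, so J = 1.1084/2.0794 = 0.5330, i.e. 0.53 to 2 decimal places.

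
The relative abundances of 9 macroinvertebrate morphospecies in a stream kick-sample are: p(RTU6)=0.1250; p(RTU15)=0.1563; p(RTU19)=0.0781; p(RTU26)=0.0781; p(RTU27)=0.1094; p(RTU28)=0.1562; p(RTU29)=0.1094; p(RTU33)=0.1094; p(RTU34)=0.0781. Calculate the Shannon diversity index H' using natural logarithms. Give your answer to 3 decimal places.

2.164

Each pᵢ ln pᵢ term (working shown to 5 dp, full precision carried): 0.125×(-2.07944)=-0.25993, 0.1563×(-1.85598)=-0.29009, 0.0781×(-2.54977)=-0.19914, 0.0781×(-2.54977)=-0.19914, 0.1094×(-2.21274)=-0.24207, 0.1562×(-1.85662)=-0.29000, 0.1094×(-2.21274)=-0.24207, 0.1094×(-2.21274)=-0.24207, 0.0781×(-2.54977)=-0.19914.
Sum = -2.16366, so H' = 2.164.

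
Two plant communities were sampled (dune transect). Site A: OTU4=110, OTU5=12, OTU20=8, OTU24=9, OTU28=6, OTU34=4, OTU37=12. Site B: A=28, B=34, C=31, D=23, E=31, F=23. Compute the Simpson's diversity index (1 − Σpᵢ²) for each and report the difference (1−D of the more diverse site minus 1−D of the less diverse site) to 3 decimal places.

0.315

Site A: N=161, proportions 0.68323, 0.07453, 0.04969, 0.0559, 0.03727, 0.02484, 0.07453, giving 1−D = 0.51449 (working shown to 5 dp, full precision carried).
Site B: N=170, proportions 0.16471, 0.2, 0.18235, 0.13529, 0.18235, 0.13529, giving 1−D = 0.82976.
Difference = |0.51449 − 0.82976| = 0.31527, i.e. 0.315 to 3 decimal places.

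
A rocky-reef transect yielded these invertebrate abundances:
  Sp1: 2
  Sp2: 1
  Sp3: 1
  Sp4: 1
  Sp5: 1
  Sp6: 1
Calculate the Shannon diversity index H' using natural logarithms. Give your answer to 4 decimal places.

Total N = 2+1+1+1+1+1 = 7, so the proportions are 0.285714, 0.142857, 0.142857, 0.142857, 0.142857, 0.142857 (working shown to 6 dp, full precision carried).
Each pᵢ ln pᵢ term: 0.285714×(-1.252763)=-0.357932, 0.142857×(-1.945910)=-0.277987, 0.142857×(-1.945910)=-0.277987, 0.142857×(-1.945910)=-0.277987, 0.142857×(-1.945910)=-0.277987, 0.142857×(-1.945910)=-0.277987.
Sum = -1.747868, so H' = 1.7479.

1.7479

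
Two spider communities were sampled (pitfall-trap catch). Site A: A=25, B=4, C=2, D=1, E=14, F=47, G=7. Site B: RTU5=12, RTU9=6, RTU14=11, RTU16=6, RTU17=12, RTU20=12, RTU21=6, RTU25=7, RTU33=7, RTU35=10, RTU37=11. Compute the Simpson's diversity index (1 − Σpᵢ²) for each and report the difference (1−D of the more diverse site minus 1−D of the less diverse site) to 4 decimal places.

Site A: N=100, proportions 0.25, 0.04, 0.02, 0.01, 0.14, 0.47, 0.07, giving 1−D = 0.690000 (working shown to 6 dp, full precision carried).
Site B: N=100, proportions 0.12, 0.06, 0.11, 0.06, 0.12, 0.12, 0.06, 0.07, 0.07, 0.1, 0.11, giving 1−D = 0.902000.
Difference = |0.690000 − 0.902000| = 0.212000, i.e. 0.2120 to 4 decimal places.

0.2120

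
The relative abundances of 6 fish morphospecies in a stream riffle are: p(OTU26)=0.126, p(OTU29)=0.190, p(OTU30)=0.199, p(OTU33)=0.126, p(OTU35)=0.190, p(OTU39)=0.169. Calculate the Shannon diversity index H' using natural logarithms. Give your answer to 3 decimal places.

Each pᵢ ln pᵢ term (working shown to 5 dp, full precision carried): 0.126×(-2.07147)=-0.26101, 0.19×(-1.66073)=-0.31554, 0.199×(-1.61445)=-0.32128, 0.126×(-2.07147)=-0.26101, 0.19×(-1.66073)=-0.31554, 0.169×(-1.77786)=-0.30046.
Sum = -1.77482, so H' = 1.775.

1.775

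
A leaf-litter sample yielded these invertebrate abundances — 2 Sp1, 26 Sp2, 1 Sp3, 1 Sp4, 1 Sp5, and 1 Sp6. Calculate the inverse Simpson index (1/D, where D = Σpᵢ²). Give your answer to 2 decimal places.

1.50

Total N = 2+26+1+1+1+1 = 32, so the proportions are 0.0625, 0.8125, 0.03125, 0.03125, 0.03125, 0.03125 (working shown to 5 dp, full precision carried).
D = 0.0625² + 0.8125² + 0.03125² + 0.03125² + 0.03125² + 0.03125² = 0.00391 + 0.66016 + 0.00098 + 0.00098 + 0.00098 + 0.00098 = 0.66797.
So 1/D = 1.4971, i.e. 1.50 to 2 decimal places.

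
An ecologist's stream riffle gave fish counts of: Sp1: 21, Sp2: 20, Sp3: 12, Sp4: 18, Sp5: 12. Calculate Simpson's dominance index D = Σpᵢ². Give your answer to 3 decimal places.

Total N = 21+20+12+18+12 = 83, so the proportions are 0.25301, 0.24096, 0.14458, 0.21687, 0.14458 (working shown to 5 dp, full precision carried).
D = 0.25301² + 0.24096² + 0.14458² + 0.21687² + 0.14458² = 0.06402 + 0.05806 + 0.02090 + 0.04703 + 0.02090 = 0.21092.
To 3 decimal places, D = 0.211.

0.211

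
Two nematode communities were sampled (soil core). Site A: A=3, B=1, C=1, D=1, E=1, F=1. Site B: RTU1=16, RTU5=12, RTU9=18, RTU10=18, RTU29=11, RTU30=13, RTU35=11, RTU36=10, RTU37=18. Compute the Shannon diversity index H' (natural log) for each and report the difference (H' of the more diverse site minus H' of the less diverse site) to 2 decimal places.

0.50

Site A: N=8, proportions 0.375, 0.125, 0.125, 0.125, 0.125, 0.125, giving H' = 1.6675 (working shown to 4 dp, full precision carried).
Site B: N=127, proportions 0.126, 0.0945, 0.1417, 0.1417, 0.0866, 0.1024, 0.0866, 0.0787, 0.1417, giving H' = 2.1719.
Difference = |1.6675 − 2.1719| = 0.5044, i.e. 0.50 to 2 decimal places.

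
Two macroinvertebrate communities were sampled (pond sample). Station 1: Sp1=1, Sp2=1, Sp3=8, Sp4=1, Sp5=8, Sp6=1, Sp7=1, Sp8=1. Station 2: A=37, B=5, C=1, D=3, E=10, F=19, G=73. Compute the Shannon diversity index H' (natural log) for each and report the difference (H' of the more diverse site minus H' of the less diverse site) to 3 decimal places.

Station 1: N=22, proportions 0.04545, 0.04545, 0.36364, 0.04545, 0.36364, 0.04545, 0.04545, 0.04545, giving H' = 1.57872 (working shown to 5 dp, full precision carried).
Station 2: N=148, proportions 0.25, 0.03378, 0.00676, 0.02027, 0.06757, 0.12838, 0.49324, giving H' = 1.36802.
Difference = |1.57872 − 1.36802| = 0.21070, i.e. 0.211 to 3 decimal places.

0.211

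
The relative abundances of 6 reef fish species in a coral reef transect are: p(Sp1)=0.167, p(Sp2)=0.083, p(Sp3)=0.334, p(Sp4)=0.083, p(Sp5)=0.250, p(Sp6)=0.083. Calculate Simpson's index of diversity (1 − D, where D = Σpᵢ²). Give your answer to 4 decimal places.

0.7774

D = 0.167² + 0.083² + 0.334² + 0.083² + 0.25² + 0.083² = 0.027889 + 0.006889 + 0.111556 + 0.006889 + 0.062500 + 0.006889 = 0.222612 (working shown to 6 dp, full precision carried).
So 1 − D = 0.777388, i.e. 0.7774 to 4 decimal places.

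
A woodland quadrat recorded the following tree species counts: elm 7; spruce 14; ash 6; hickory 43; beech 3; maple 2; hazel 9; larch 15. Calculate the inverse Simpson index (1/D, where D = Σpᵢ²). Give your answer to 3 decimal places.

Total N = 7+14+6+43+3+2+9+15 = 99, so the proportions are 0.0707071, 0.1414141, 0.0606061, 0.4343434, 0.030303, 0.020202, 0.0909091, 0.1515152 (working shown to 7 dp, full precision carried).
D = 0.0707071² + 0.1414141² + 0.0606061² + 0.4343434² + 0.030303² + 0.020202² + 0.0909091² + 0.1515152² = 0.0049995 + 0.0199980 + 0.0036731 + 0.1886542 + 0.0009183 + 0.0004081 + 0.0082645 + 0.0229568 = 0.2498725.
So 1/D = 4.00204, i.e. 4.002 to 3 decimal places.

4.002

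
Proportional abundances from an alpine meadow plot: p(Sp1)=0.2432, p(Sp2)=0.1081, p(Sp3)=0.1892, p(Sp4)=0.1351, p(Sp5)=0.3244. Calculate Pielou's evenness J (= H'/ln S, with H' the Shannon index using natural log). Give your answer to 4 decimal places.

H' = −Σ pᵢ ln pᵢ = −((-0.343853) + (-0.240490) + (-0.315009) + (-0.270435) + (-0.365202)) = 1.534989 (working shown to 6 dp, full precision carried).
With S = 5 species, ln S = 1.609438, so J = 1.534989/1.609438 = 0.953743, i.e. 0.9537 to 4 decimal places.

0.9537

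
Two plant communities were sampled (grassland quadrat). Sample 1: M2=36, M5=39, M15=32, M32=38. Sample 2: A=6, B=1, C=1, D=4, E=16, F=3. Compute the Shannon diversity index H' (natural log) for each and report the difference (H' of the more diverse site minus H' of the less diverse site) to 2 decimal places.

0.01

Sample 1: N=145, proportions 0.2483, 0.269, 0.2207, 0.2621, giving H' = 1.3835 (working shown to 4 dp, full precision carried).
Sample 2: N=31, proportions 0.1935, 0.0323, 0.0323, 0.129, 0.5161, 0.0968, giving H' = 1.3710.
Difference = |1.3835 − 1.3710| = 0.0125, i.e. 0.01 to 2 decimal places.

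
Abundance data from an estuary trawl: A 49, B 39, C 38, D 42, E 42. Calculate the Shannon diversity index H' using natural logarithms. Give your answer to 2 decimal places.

1.61

Total N = 49+39+38+42+42 = 210, so the proportions are 0.2333, 0.1857, 0.181, 0.2, 0.2 (working shown to 4 dp, full precision carried).
Each pᵢ ln pᵢ term: 0.2333×(-1.4553)=-0.3396, 0.1857×(-1.6835)=-0.3127, 0.181×(-1.7095)=-0.3093, 0.2×(-1.6094)=-0.3219, 0.2×(-1.6094)=-0.3219.
Sum = -1.6053, so H' = 1.61.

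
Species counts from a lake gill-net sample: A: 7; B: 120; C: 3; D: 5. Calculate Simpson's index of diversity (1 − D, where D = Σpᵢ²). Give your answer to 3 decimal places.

0.205

Total N = 7+120+3+5 = 135, so the proportions are 0.05185, 0.88889, 0.02222, 0.03704 (working shown to 5 dp, full precision carried).
D = 0.05185² + 0.88889² + 0.02222² + 0.03704² = 0.00269 + 0.79012 + 0.00049 + 0.00137 = 0.79468.
So 1 − D = 0.20532, i.e. 0.205 to 3 decimal places.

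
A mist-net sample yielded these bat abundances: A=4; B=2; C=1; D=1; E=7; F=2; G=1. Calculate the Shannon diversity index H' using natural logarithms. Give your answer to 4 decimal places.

1.6715

Total N = 4+2+1+1+7+2+1 = 18, so the proportions are 0.222222, 0.111111, 0.055556, 0.055556, 0.388889, 0.111111, 0.055556 (working shown to 6 dp, full precision carried).
Each pᵢ ln pᵢ term: 0.222222×(-1.504077)=-0.334239, 0.111111×(-2.197225)=-0.244136, 0.055556×(-2.890372)=-0.160576, 0.055556×(-2.890372)=-0.160576, 0.388889×(-0.944462)=-0.367291, 0.111111×(-2.197225)=-0.244136, 0.055556×(-2.890372)=-0.160576.
Sum = -1.671531, so H' = 1.6715.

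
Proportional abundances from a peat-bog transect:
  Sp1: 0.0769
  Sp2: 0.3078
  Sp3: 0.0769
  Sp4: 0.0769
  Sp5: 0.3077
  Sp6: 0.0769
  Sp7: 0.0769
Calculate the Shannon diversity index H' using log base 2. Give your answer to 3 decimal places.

Each pᵢ log₂ pᵢ term (working shown to 5 dp, full precision carried): 0.0769×(-3.70087)=-0.28460, 0.3078×(-1.69993)=-0.52324, 0.0769×(-3.70087)=-0.28460, 0.0769×(-3.70087)=-0.28460, 0.3077×(-1.70040)=-0.52321, 0.0769×(-3.70087)=-0.28460, 0.0769×(-3.70087)=-0.28460.
Sum = -2.46944, so H' = 2.469.

2.469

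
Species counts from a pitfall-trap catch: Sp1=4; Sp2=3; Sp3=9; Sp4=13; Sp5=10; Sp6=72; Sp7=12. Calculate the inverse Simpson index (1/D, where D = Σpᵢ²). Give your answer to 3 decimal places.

2.653

Total N = 4+3+9+13+10+72+12 = 123, so the proportions are 0.03252, 0.02439, 0.073171, 0.105691, 0.081301, 0.585366, 0.097561 (working shown to 6 dp, full precision carried).
D = 0.03252² + 0.02439² + 0.073171² + 0.105691² + 0.081301² + 0.585366² + 0.097561² = 0.001058 + 0.000595 + 0.005354 + 0.011171 + 0.006610 + 0.342653 + 0.009518 = 0.376958.
So 1/D = 2.65281, i.e. 2.653 to 3 decimal places.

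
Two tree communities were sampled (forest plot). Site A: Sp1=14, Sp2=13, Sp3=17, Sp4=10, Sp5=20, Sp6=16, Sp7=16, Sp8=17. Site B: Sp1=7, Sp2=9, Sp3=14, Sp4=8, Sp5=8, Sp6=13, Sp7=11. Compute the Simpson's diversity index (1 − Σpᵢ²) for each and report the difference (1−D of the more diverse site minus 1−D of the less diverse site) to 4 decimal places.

0.0226

Site A: N=123, proportions 0.113821, 0.105691, 0.138211, 0.081301, 0.162602, 0.130081, 0.130081, 0.138211, giving 1−D = 0.870778 (working shown to 6 dp, full precision carried).
Site B: N=70, proportions 0.1, 0.128571, 0.2, 0.114286, 0.114286, 0.185714, 0.157143, giving 1−D = 0.848163.
Difference = |0.870778 − 0.848163| = 0.022615, i.e. 0.0226 to 4 decimal places.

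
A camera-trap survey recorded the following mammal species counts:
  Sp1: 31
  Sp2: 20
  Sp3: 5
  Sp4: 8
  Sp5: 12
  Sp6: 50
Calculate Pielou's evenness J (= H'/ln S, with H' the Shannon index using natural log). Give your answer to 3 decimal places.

Total N = 31+20+5+8+12+50 = 126, so the proportions are 0.24603, 0.15873, 0.03968, 0.06349, 0.09524, 0.39683 (working shown to 5 dp, full precision carried).
H' = −Σ pᵢ ln pᵢ = −((-0.34501) + (-0.29215) + (-0.12805) + (-0.17504) + (-0.22394) + (-0.36677)) = 1.53096.
With S = 6 species, ln S = 1.79176, so J = 1.53096/1.79176 = 0.85444, i.e. 0.854 to 3 decimal places.

0.854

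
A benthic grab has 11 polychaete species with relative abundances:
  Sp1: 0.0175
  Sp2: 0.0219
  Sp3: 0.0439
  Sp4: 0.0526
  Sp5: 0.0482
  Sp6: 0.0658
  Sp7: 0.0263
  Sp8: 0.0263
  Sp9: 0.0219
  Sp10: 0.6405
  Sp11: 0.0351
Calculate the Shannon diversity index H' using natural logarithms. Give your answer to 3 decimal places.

1.450

Each pᵢ ln pᵢ term (working shown to 5 dp, full precision carried): 0.0175×(-4.04555)=-0.07080, 0.0219×(-3.82127)=-0.08369, 0.0439×(-3.12584)=-0.13722, 0.0526×(-2.94504)=-0.15491, 0.0482×(-3.03240)=-0.14616, 0.0658×(-2.72114)=-0.17905, 0.0263×(-3.63819)=-0.09568, 0.0263×(-3.63819)=-0.09568, 0.0219×(-3.82127)=-0.08369, 0.6405×(-0.44551)=-0.28535, 0.0351×(-3.34955)=-0.11757.
Sum = -1.44980, so H' = 1.450.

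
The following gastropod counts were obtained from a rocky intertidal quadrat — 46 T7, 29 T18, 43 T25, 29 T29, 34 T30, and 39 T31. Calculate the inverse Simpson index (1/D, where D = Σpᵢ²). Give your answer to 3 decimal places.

5.815

Total N = 46+29+43+29+34+39 = 220, so the proportions are 0.2090909, 0.1318182, 0.1954545, 0.1318182, 0.1545455, 0.1772727 (working shown to 7 dp, full precision carried).
D = 0.2090909² + 0.1318182² + 0.1954545² + 0.1318182² + 0.1545455² + 0.1772727² = 0.0437190 + 0.0173760 + 0.0382025 + 0.0173760 + 0.0238843 + 0.0314256 = 0.1719835.
So 1/D = 5.81451, i.e. 5.815 to 3 decimal places.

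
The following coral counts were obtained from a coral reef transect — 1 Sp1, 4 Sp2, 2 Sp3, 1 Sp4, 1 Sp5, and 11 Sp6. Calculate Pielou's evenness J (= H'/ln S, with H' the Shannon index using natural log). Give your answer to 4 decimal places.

0.7425

Total N = 1+4+2+1+1+11 = 20, so the proportions are 0.05, 0.2, 0.1, 0.05, 0.05, 0.55 (working shown to 6 dp, full precision carried).
H' = −Σ pᵢ ln pᵢ = −((-0.149787) + (-0.321888) + (-0.230259) + (-0.149787) + (-0.149787) + (-0.328810)) = 1.330316.
With S = 6 species, ln S = 1.791759, so J = 1.330316/1.791759 = 0.742464, i.e. 0.7425 to 4 decimal places.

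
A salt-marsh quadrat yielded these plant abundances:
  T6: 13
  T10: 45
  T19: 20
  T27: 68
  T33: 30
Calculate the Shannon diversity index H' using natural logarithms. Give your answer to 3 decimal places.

Total N = 13+45+20+68+30 = 176, so the proportions are 0.07386, 0.25568, 0.11364, 0.38636, 0.17045 (working shown to 5 dp, full precision carried).
Each pᵢ ln pᵢ term: 0.07386×(-2.60553)=-0.19245, 0.25568×(-1.36382)=-0.34870, 0.11364×(-2.17475)=-0.24713, 0.38636×(-0.95098)=-0.36742, 0.17045×(-1.76929)=-0.30158.
Sum = -1.45730, so H' = 1.457.

1.457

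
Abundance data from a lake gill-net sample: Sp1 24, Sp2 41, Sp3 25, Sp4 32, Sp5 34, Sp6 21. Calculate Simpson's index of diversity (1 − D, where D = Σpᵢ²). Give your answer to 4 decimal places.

0.8243

Total N = 24+41+25+32+34+21 = 177, so the proportions are 0.135593, 0.231638, 0.141243, 0.180791, 0.19209, 0.118644 (working shown to 6 dp, full precision carried).
D = 0.135593² + 0.231638² + 0.141243² + 0.180791² + 0.19209² + 0.118644² = 0.018386 + 0.053656 + 0.019950 + 0.032685 + 0.036899 + 0.014076 = 0.175652.
So 1 − D = 0.824348, i.e. 0.8243 to 4 decimal places.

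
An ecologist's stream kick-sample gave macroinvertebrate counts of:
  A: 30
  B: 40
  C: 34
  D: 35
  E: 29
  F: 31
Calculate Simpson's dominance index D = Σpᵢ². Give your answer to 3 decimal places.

0.169

Total N = 30+40+34+35+29+31 = 199, so the proportions are 0.15075, 0.20101, 0.17085, 0.17588, 0.14573, 0.15578 (working shown to 5 dp, full precision carried).
D = 0.15075² + 0.20101² + 0.17085² + 0.17588² + 0.14573² + 0.15578² = 0.02273 + 0.04040 + 0.02919 + 0.03093 + 0.02124 + 0.02427 = 0.16876.
To 3 decimal places, D = 0.169.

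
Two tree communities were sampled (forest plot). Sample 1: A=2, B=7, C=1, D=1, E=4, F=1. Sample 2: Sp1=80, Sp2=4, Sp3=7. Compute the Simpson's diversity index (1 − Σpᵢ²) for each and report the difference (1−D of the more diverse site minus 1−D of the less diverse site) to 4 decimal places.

0.4995

Sample 1: N=16, proportions 0.125, 0.4375, 0.0625, 0.0625, 0.25, 0.0625, giving 1−D = 0.718750 (working shown to 6 dp, full precision carried).
Sample 2: N=91, proportions 0.879121, 0.043956, 0.076923, giving 1−D = 0.219297.
Difference = |0.718750 − 0.219297| = 0.499453, i.e. 0.4995 to 4 decimal places.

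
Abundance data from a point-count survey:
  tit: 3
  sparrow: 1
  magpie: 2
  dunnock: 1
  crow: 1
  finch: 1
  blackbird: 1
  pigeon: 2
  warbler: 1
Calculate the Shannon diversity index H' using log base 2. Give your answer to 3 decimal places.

3.027

Total N = 3+1+2+1+1+1+1+2+1 = 13, so the proportions are 0.23077, 0.07692, 0.15385, 0.07692, 0.07692, 0.07692, 0.07692, 0.15385, 0.07692 (working shown to 5 dp, full precision carried).
Each pᵢ log₂ pᵢ term: 0.23077×(-2.11548)=-0.48819, 0.07692×(-3.70044)=-0.28465, 0.15385×(-2.70044)=-0.41545, 0.07692×(-3.70044)=-0.28465, 0.07692×(-3.70044)=-0.28465, 0.07692×(-3.70044)=-0.28465, 0.07692×(-3.70044)=-0.28465, 0.15385×(-2.70044)=-0.41545, 0.07692×(-3.70044)=-0.28465.
Sum = -3.02699, so H' = 3.027.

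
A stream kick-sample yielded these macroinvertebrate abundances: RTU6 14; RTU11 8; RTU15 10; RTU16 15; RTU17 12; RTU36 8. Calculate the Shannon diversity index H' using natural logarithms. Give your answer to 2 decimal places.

Total N = 14+8+10+15+12+8 = 67, so the proportions are 0.209, 0.1194, 0.1493, 0.2239, 0.1791, 0.1194 (working shown to 4 dp, full precision carried).
Each pᵢ ln pᵢ term: 0.209×(-1.5656)=-0.3271, 0.1194×(-2.1253)=-0.2538, 0.1493×(-1.9021)=-0.2839, 0.2239×(-1.4966)=-0.3351, 0.1791×(-1.7198)=-0.3080, 0.1194×(-2.1253)=-0.2538.
Sum = -1.7617, so H' = 1.76.

1.76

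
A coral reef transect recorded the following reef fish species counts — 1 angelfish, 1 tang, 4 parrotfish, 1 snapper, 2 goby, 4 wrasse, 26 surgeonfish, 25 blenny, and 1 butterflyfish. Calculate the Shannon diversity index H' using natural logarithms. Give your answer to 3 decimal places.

Total N = 1+1+4+1+2+4+26+25+1 = 65, so the proportions are 0.01538, 0.01538, 0.06154, 0.01538, 0.03077, 0.06154, 0.4, 0.38462, 0.01538 (working shown to 5 dp, full precision carried).
Each pᵢ ln pᵢ term: 0.01538×(-4.17439)=-0.06422, 0.01538×(-4.17439)=-0.06422, 0.06154×(-2.78809)=-0.17157, 0.01538×(-4.17439)=-0.06422, 0.03077×(-3.48124)=-0.10712, 0.06154×(-2.78809)=-0.17157, 0.4×(-0.91629)=-0.36652, 0.38462×(-0.95551)=-0.36750, 0.01538×(-4.17439)=-0.06422.
Sum = -1.44117, so H' = 1.441.

1.441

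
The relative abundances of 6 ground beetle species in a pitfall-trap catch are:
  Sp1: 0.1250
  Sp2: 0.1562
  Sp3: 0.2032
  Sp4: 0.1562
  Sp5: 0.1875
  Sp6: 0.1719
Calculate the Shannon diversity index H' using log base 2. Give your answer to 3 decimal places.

2.568

Each pᵢ log₂ pᵢ term (working shown to 5 dp, full precision carried): 0.125×(-3.00000)=-0.37500, 0.1562×(-2.67853)=-0.41839, 0.2032×(-2.29903)=-0.46716, 0.1562×(-2.67853)=-0.41839, 0.1875×(-2.41504)=-0.45282, 0.1719×(-2.54036)=-0.43669.
Sum = -2.56844, so H' = 2.568.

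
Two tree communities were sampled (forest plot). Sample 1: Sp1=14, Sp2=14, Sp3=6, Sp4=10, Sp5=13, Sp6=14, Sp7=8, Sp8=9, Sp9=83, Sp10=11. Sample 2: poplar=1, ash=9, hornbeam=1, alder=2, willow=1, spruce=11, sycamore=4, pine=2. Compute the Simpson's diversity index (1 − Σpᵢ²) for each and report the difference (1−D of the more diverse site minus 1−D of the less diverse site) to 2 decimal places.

0.00

Sample 1: N=182, proportions 0.0769, 0.0769, 0.033, 0.0549, 0.0714, 0.0769, 0.044, 0.0495, 0.456, 0.0604, giving 1−D = 0.7570 (working shown to 4 dp, full precision carried).
Sample 2: N=31, proportions 0.0323, 0.2903, 0.0323, 0.0645, 0.0323, 0.3548, 0.129, 0.0645, giving 1−D = 0.7617.
Difference = |0.7570 − 0.7617| = 0.0047, i.e. 0.00 to 2 decimal places.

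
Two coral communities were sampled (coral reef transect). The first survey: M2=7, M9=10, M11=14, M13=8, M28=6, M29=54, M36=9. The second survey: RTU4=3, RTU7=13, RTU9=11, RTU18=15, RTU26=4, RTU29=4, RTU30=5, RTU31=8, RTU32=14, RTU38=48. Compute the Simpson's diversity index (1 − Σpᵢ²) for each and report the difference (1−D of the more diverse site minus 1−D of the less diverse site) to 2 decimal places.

0.09

The first survey: N=108, proportions 0.0648, 0.0926, 0.1296, 0.0741, 0.0556, 0.5, 0.0833, giving 1−D = 0.7049 (working shown to 4 dp, full precision carried).
The second survey: N=125, proportions 0.024, 0.104, 0.088, 0.12, 0.032, 0.032, 0.04, 0.064, 0.112, 0.384, giving 1−D = 0.7987.
Difference = |0.7049 − 0.7987| = 0.0938, i.e. 0.09 to 2 decimal places.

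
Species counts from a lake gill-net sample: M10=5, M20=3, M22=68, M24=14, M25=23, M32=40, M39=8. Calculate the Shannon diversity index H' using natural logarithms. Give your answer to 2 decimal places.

Total N = 5+3+68+14+23+40+8 = 161, so the proportions are 0.0311, 0.0186, 0.4224, 0.087, 0.1429, 0.2484, 0.0497 (working shown to 4 dp, full precision carried).
Each pᵢ ln pᵢ term: 0.0311×(-3.4720)=-0.1078, 0.0186×(-3.9828)=-0.0742, 0.4224×(-0.8619)=-0.3640, 0.087×(-2.4423)=-0.2124, 0.1429×(-1.9459)=-0.2780, 0.2484×(-1.3925)=-0.3460, 0.0497×(-3.0020)=-0.1492.
Sum = -1.5316, so H' = 1.53.

1.53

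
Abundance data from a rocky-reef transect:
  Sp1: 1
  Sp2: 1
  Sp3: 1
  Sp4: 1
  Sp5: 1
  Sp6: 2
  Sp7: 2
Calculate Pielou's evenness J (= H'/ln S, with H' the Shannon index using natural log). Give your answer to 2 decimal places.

Total N = 1+1+1+1+1+2+2 = 9, so the proportions are 0.1111, 0.1111, 0.1111, 0.1111, 0.1111, 0.2222, 0.2222 (working shown to 4 dp, full precision carried).
H' = −Σ pᵢ ln pᵢ = −((-0.2441) + (-0.2441) + (-0.2441) + (-0.2441) + (-0.2441) + (-0.3342) + (-0.3342)) = 1.8892.
With S = 7 species, ln S = 1.9459, so J = 1.8892/1.9459 = 0.9708, i.e. 0.97 to 2 decimal places.

0.97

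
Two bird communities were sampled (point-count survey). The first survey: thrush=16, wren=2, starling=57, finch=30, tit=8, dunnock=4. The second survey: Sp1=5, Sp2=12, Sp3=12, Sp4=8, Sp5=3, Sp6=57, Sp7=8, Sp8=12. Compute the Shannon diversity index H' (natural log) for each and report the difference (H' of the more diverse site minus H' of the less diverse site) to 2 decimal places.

0.31

The first survey: N=117, proportions 0.1368, 0.0171, 0.4872, 0.2564, 0.0684, 0.0342, giving H' = 1.3398 (working shown to 4 dp, full precision carried).
The second survey: N=117, proportions 0.0427, 0.1026, 0.1026, 0.0684, 0.0256, 0.4872, 0.0684, 0.1026, giving H' = 1.6466.
Difference = |1.3398 − 1.6466| = 0.3068, i.e. 0.31 to 2 decimal places.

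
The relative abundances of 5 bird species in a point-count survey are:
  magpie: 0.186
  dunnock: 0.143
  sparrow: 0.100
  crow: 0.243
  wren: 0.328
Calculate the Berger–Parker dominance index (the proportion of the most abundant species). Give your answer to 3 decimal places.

0.328

The largest proportion is 0.328, i.e. d = 0.328 to 3 decimal places.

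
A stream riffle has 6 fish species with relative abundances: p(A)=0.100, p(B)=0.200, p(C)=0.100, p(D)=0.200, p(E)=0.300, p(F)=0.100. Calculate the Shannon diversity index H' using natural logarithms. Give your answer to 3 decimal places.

Each pᵢ ln pᵢ term (working shown to 5 dp, full precision carried): 0.1×(-2.30259)=-0.23026, 0.2×(-1.60944)=-0.32189, 0.1×(-2.30259)=-0.23026, 0.2×(-1.60944)=-0.32189, 0.3×(-1.20397)=-0.36119, 0.1×(-2.30259)=-0.23026.
Sum = -1.69574, so H' = 1.696.

1.696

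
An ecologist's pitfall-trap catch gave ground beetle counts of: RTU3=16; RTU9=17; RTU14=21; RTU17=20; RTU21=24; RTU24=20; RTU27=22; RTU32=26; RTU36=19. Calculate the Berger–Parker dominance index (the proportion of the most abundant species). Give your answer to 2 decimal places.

Total N = 16+17+21+20+24+20+22+26+19 = 185, so the proportions are 0.0865, 0.0919, 0.1135, 0.1081, 0.1297, 0.1081, 0.1189, 0.1405, 0.1027 (working shown to 4 dp, full precision carried).
The largest proportion is 0.1405, i.e. d = 0.14 to 2 decimal places.

0.14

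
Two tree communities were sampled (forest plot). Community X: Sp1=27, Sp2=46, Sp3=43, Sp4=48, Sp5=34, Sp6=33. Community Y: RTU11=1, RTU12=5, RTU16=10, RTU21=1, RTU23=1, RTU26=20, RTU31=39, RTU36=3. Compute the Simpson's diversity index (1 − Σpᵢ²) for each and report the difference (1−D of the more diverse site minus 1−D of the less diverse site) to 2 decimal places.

0.15

Community X: N=231, proportions 0.116883, 0.199134, 0.186147, 0.207792, 0.147186, 0.142857, giving 1−D = 0.826784 (working shown to 6 dp, full precision carried).
Community Y: N=80, proportions 0.0125, 0.0625, 0.125, 0.0125, 0.0125, 0.25, 0.4875, 0.0375, giving 1−D = 0.678438.
Difference = |0.826784 − 0.678438| = 0.148346, i.e. 0.15 to 2 decimal places.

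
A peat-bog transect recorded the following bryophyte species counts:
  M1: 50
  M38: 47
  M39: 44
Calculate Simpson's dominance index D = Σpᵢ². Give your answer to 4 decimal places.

Total N = 50+47+44 = 141, so the proportions are 0.35461, 0.333333, 0.312057 (working shown to 6 dp, full precision carried).
D = 0.35461² + 0.333333² + 0.312057² = 0.125748 + 0.111111 + 0.097379 = 0.334239.
To 4 decimal places, D = 0.3342.

0.3342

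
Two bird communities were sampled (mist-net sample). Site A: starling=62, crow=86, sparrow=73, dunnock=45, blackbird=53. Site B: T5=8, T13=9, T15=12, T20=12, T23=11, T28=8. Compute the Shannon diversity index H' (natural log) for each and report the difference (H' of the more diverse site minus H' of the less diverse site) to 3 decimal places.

Site A: N=319, proportions 0.194357, 0.269592, 0.22884, 0.141066, 0.166144, giving H' = 1.583733 (working shown to 6 dp, full precision carried).
Site B: N=60, proportions 0.133333, 0.15, 0.2, 0.2, 0.183333, 0.133333, giving H' = 1.776666.
Difference = |1.583733 − 1.776666| = 0.192933, i.e. 0.193 to 3 decimal places.

0.193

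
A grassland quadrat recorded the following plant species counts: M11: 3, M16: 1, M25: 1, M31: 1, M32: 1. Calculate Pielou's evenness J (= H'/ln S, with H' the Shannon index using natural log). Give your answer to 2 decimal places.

Total N = 3+1+1+1+1 = 7, so the proportions are 0.4286, 0.1429, 0.1429, 0.1429, 0.1429 (working shown to 4 dp, full precision carried).
H' = −Σ pᵢ ln pᵢ = −((-0.3631) + (-0.2780) + (-0.2780) + (-0.2780) + (-0.2780)) = 1.4751.
With S = 5 species, ln S = 1.6094, so J = 1.4751/1.6094 = 0.9165, i.e. 0.92 to 2 decimal places.

0.92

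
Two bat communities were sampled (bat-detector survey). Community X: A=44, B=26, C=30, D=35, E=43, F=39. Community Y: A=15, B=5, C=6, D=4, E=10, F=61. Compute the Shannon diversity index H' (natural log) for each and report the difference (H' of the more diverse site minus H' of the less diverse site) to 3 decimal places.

0.514

Community X: N=217, proportions 0.202765, 0.119816, 0.138249, 0.16129, 0.198157, 0.179724, giving H' = 1.774835 (working shown to 6 dp, full precision carried).
Community Y: N=101, proportions 0.148515, 0.049505, 0.059406, 0.039604, 0.09901, 0.60396, giving H' = 1.261132.
Difference = |1.774835 − 1.261132| = 0.513703, i.e. 0.514 to 3 decimal places.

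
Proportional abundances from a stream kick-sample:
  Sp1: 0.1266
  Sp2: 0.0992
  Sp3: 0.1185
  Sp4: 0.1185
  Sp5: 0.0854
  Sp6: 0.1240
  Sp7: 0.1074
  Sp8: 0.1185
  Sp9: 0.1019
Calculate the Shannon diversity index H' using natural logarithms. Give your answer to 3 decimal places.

2.190

Each pᵢ ln pᵢ term (working shown to 5 dp, full precision carried): 0.1266×(-2.06672)=-0.26165, 0.0992×(-2.31062)=-0.22921, 0.1185×(-2.13284)=-0.25274, 0.1185×(-2.13284)=-0.25274, 0.0854×(-2.46041)=-0.21012, 0.124×(-2.08747)=-0.25885, 0.1074×(-2.23120)=-0.23963, 0.1185×(-2.13284)=-0.25274, 0.1019×(-2.28376)=-0.23272.
Sum = -2.19040, so H' = 2.190.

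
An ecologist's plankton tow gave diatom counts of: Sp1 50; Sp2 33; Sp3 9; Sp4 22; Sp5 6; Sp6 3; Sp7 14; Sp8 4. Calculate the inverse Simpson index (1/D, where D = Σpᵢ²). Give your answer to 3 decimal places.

Total N = 50+33+9+22+6+3+14+4 = 141, so the proportions are 0.3546099, 0.2340426, 0.0638298, 0.1560284, 0.0425532, 0.0212766, 0.0992908, 0.0283688 (working shown to 7 dp, full precision carried).
D = 0.3546099² + 0.2340426² + 0.0638298² + 0.1560284² + 0.0425532² + 0.0212766² + 0.0992908² + 0.0283688² = 0.1257482 + 0.0547759 + 0.0040742 + 0.0243449 + 0.0018108 + 0.0004527 + 0.0098587 + 0.0008048 = 0.2218701.
So 1/D = 4.50714, i.e. 4.507 to 3 decimal places.

4.507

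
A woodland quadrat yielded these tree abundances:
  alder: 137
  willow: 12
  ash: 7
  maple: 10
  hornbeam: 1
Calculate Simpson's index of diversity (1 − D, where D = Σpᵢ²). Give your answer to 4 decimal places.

0.3165

Total N = 137+12+7+10+1 = 167, so the proportions are 0.820359, 0.071856, 0.041916, 0.05988, 0.005988 (working shown to 6 dp, full precision carried).
D = 0.820359² + 0.071856² + 0.041916² + 0.05988² + 0.005988² = 0.672989 + 0.005163 + 0.001757 + 0.003586 + 0.000036 = 0.683531.
So 1 − D = 0.316469, i.e. 0.3165 to 4 decimal places.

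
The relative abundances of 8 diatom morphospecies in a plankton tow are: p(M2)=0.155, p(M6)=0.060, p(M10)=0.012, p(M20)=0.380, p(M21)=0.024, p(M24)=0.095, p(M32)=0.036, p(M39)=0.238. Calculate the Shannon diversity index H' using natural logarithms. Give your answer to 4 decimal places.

1.6530

Each pᵢ ln pᵢ term (working shown to 6 dp, full precision carried): 0.155×(-1.864330)=-0.288971, 0.06×(-2.813411)=-0.168805, 0.012×(-4.422849)=-0.053074, 0.38×(-0.967584)=-0.367682, 0.024×(-3.729701)=-0.089513, 0.095×(-2.353878)=-0.223618, 0.036×(-3.324236)=-0.119673, 0.238×(-1.435485)=-0.341645.
Sum = -1.652981, so H' = 1.6530.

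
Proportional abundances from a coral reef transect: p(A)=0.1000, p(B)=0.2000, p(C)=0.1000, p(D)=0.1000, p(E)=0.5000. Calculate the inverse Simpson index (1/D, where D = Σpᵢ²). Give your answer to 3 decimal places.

D = 0.1² + 0.2² + 0.1² + 0.1² + 0.5² = 0.010000 + 0.040000 + 0.010000 + 0.010000 + 0.250000 = 0.320000 (working shown to 6 dp, full precision carried).
So 1/D = 3.12500, i.e. 3.125 to 3 decimal places.

3.125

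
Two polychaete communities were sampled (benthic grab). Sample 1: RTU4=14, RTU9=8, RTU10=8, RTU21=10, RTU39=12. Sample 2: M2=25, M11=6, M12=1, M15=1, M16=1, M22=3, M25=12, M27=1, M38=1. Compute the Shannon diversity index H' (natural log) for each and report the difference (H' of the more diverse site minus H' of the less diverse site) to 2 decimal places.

Sample 1: N=52, proportions 0.269231, 0.153846, 0.153846, 0.192308, 0.230769, giving H' = 1.584655 (working shown to 6 dp, full precision carried).
Sample 2: N=51, proportions 0.490196, 0.117647, 0.019608, 0.019608, 0.019608, 0.058824, 0.235294, 0.019608, 0.019608, giving H' = 1.493842.
Difference = |1.584655 − 1.493842| = 0.090813, i.e. 0.09 to 2 decimal places.

0.09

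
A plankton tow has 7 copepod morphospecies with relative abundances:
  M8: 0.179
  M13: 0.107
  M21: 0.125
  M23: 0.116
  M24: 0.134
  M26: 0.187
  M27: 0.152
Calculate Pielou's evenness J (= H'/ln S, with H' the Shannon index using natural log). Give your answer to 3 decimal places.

H' = −Σ pᵢ ln pᵢ = −((-0.30795) + (-0.23914) + (-0.25993) + (-0.24988) + (-0.26933) + (-0.31353) + (-0.28635)) = 1.92611 (working shown to 5 dp, full precision carried).
With S = 7 species, ln S = 1.94591, so J = 1.92611/1.94591 = 0.98982, i.e. 0.990 to 3 decimal places.

0.990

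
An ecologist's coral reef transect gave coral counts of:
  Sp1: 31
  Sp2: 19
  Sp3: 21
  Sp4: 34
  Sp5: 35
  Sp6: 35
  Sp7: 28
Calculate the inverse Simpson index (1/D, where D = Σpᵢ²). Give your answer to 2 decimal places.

6.70

Total N = 31+19+21+34+35+35+28 = 203, so the proportions are 0.152709, 0.093596, 0.103448, 0.167488, 0.172414, 0.172414, 0.137931 (working shown to 6 dp, full precision carried).
D = 0.152709² + 0.093596² + 0.103448² + 0.167488² + 0.172414² + 0.172414² + 0.137931² = 0.023320 + 0.008760 + 0.010702 + 0.028052 + 0.029727 + 0.029727 + 0.019025 = 0.149312.
So 1/D = 6.6974, i.e. 6.70 to 2 decimal places.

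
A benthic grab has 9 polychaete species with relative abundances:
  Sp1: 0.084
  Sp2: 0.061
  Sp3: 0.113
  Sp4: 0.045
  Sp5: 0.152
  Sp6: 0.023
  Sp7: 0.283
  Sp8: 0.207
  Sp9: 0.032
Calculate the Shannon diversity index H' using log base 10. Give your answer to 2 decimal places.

Each pᵢ log₁₀ pᵢ term (working shown to 4 dp, full precision carried): 0.084×(-1.0757)=-0.0904, 0.061×(-1.2147)=-0.0741, 0.113×(-0.9469)=-0.1070, 0.045×(-1.3468)=-0.0606, 0.152×(-0.8182)=-0.1244, 0.023×(-1.6383)=-0.0377, 0.283×(-0.5482)=-0.1551, 0.207×(-0.6840)=-0.1416, 0.032×(-1.4949)=-0.0478.
Sum = -0.8387, so H' = 0.84.

0.84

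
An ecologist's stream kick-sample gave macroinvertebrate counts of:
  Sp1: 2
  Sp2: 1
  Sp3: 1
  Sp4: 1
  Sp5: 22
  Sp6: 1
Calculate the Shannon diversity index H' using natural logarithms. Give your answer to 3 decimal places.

Total N = 2+1+1+1+22+1 = 28, so the proportions are 0.07143, 0.03571, 0.03571, 0.03571, 0.78571, 0.03571 (working shown to 5 dp, full precision carried).
Each pᵢ ln pᵢ term: 0.07143×(-2.63906)=-0.18850, 0.03571×(-3.33220)=-0.11901, 0.03571×(-3.33220)=-0.11901, 0.03571×(-3.33220)=-0.11901, 0.78571×(-0.24116)=-0.18948, 0.03571×(-3.33220)=-0.11901.
Sum = -0.85402, so H' = 0.854.

0.854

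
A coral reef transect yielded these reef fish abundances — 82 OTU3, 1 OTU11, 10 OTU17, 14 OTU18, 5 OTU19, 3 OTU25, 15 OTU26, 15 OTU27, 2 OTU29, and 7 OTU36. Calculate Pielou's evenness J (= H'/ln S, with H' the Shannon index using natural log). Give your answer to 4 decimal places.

0.6959

Total N = 82+1+10+14+5+3+15+15+2+7 = 154, so the proportions are 0.532468, 0.006494, 0.064935, 0.090909, 0.032468, 0.019481, 0.097403, 0.097403, 0.012987, 0.045455 (working shown to 6 dp, full precision carried).
H' = −Σ pᵢ ln pᵢ = −((-0.335579) + (-0.032707) + (-0.177556) + (-0.217990) + (-0.111283) + (-0.076721) + (-0.226841) + (-0.226841) + (-0.056413) + (-0.140502)) = 1.602434.
With S = 10 species, ln S = 2.302585, so J = 1.602434/2.302585 = 0.695928, i.e. 0.6959 to 4 decimal places.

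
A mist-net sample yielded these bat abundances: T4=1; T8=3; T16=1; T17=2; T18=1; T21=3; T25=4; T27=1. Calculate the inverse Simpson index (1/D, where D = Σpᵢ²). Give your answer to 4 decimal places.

6.0952

Total N = 1+3+1+2+1+3+4+1 = 16, so the proportions are 0.0625, 0.1875, 0.0625, 0.125, 0.0625, 0.1875, 0.25, 0.0625 (working shown to 8 dp, full precision carried).
D = 0.0625² + 0.1875² + 0.0625² + 0.125² + 0.0625² + 0.1875² + 0.25² + 0.0625² = 0.00390625 + 0.03515625 + 0.00390625 + 0.01562500 + 0.00390625 + 0.03515625 + 0.06250000 + 0.00390625 = 0.16406250.
So 1/D = 6.095238, i.e. 6.0952 to 4 decimal places.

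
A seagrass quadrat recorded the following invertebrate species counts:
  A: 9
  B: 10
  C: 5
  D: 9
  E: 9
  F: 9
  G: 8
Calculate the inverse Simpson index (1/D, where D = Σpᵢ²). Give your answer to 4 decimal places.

Total N = 9+10+5+9+9+9+8 = 59, so the proportions are 0.15254237, 0.16949153, 0.08474576, 0.15254237, 0.15254237, 0.15254237, 0.13559322 (working shown to 8 dp, full precision carried).
D = 0.15254237² + 0.16949153² + 0.08474576² + 0.15254237² + 0.15254237² + 0.15254237² + 0.13559322² = 0.02326918 + 0.02872738 + 0.00718184 + 0.02326918 + 0.02326918 + 0.02326918 + 0.01838552 = 0.14737144.
So 1/D = 6.785575, i.e. 6.7856 to 4 decimal places.

6.7856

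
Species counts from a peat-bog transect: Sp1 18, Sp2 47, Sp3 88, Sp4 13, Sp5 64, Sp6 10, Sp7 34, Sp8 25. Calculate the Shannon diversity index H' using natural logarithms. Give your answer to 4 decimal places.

1.8546

Total N = 18+47+88+13+64+10+34+25 = 299, so the proportions are 0.060201, 0.157191, 0.294314, 0.043478, 0.214047, 0.033445, 0.113712, 0.083612 (working shown to 6 dp, full precision carried).
Each pᵢ ln pᵢ term: 0.060201×(-2.810072)=-0.169168, 0.157191×(-1.850296)=-0.290849, 0.294314×(-1.223107)=-0.359978, 0.043478×(-3.135494)=-0.136326, 0.214047×(-1.541560)=-0.329966, 0.033445×(-3.397858)=-0.113641, 0.113712×(-2.174083)=-0.247220, 0.083612×(-2.481568)=-0.207489.
Sum = -1.854637, so H' = 1.8546.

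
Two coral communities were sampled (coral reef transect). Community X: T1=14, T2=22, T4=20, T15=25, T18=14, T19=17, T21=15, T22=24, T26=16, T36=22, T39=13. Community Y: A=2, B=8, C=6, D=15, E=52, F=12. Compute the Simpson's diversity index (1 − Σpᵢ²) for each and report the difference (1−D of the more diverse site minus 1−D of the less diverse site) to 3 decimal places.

Community X: N=202, proportions 0.06931, 0.10891, 0.09901, 0.12376, 0.06931, 0.08416, 0.07426, 0.11881, 0.07921, 0.10891, 0.06436, giving 1−D = 0.90442 (working shown to 5 dp, full precision carried).
Community Y: N=95, proportions 0.02105, 0.08421, 0.06316, 0.15789, 0.54737, 0.12632, giving 1−D = 0.64798.
Difference = |0.90442 − 0.64798| = 0.25644, i.e. 0.256 to 3 decimal places.

0.256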